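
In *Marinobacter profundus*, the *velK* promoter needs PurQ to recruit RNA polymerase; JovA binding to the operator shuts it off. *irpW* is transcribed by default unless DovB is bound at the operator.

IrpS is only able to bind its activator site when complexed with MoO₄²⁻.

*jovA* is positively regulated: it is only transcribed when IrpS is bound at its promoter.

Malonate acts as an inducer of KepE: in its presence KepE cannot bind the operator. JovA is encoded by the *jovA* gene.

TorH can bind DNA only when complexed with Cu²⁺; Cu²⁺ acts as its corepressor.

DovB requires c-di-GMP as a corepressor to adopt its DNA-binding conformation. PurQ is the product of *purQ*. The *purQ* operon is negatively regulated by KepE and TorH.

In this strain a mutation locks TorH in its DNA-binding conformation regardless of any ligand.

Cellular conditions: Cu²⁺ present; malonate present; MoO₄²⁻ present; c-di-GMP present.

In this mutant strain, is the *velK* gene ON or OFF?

OFF

MoO₄²⁻ is present, so IrpS is active.
No repressor is bound and IrpS is active, so *jovA* is transcribed.
So JovA is produced and active.
Malonate is present, so KepE is inactive.
TorH is constitutively active in this strain.
With repressor TorH bound, *purQ* is not transcribed.
So PurQ is not produced.
With repressor JovA bound, *velK* is not transcribed.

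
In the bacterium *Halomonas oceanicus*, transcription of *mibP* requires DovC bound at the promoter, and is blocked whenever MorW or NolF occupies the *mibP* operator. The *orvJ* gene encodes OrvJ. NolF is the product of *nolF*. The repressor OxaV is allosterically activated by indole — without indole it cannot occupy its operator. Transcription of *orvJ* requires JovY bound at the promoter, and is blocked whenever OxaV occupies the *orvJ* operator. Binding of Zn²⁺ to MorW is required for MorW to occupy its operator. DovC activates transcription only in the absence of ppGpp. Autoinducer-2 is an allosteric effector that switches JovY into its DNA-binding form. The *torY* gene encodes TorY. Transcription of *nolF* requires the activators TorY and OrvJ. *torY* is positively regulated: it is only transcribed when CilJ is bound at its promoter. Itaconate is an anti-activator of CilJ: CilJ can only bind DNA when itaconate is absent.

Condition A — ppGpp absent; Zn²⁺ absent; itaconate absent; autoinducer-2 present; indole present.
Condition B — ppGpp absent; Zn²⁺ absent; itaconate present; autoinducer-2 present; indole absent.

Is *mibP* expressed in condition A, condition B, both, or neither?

both

Condition A:
ppGpp is absent, so DovC is active.
Zn²⁺ is absent, so MorW is inactive.
Itaconate is absent, so CilJ is active.
No repressor is bound and CilJ is active, so *torY* is transcribed.
So TorY is produced and active.
Autoinducer-2 is present, so JovY is active.
Indole is present, so OxaV is active.
With repressor OxaV bound, *orvJ* is not transcribed.
So OrvJ is not produced.
Required activator OrvJ is absent, so *nolF* is not transcribed.
So NolF is not produced.
No repressor is bound and DovC is active, so *mibP* is transcribed.
→ *mibP* is ON in A.
Condition B:
ppGpp is absent, so DovC is active.
Zn²⁺ is absent, so MorW is inactive.
Itaconate is present, so CilJ is inactive.
Required activator CilJ is absent, so *torY* is not transcribed.
So TorY is not produced.
Autoinducer-2 is present, so JovY is active.
Indole is absent, so OxaV is inactive.
No repressor is bound and JovY is active, so *orvJ* is transcribed.
So OrvJ is produced and active.
Required activator TorY is absent, so *nolF* is not transcribed.
So NolF is not produced.
No repressor is bound and DovC is active, so *mibP* is transcribed.
→ *mibP* is ON in B.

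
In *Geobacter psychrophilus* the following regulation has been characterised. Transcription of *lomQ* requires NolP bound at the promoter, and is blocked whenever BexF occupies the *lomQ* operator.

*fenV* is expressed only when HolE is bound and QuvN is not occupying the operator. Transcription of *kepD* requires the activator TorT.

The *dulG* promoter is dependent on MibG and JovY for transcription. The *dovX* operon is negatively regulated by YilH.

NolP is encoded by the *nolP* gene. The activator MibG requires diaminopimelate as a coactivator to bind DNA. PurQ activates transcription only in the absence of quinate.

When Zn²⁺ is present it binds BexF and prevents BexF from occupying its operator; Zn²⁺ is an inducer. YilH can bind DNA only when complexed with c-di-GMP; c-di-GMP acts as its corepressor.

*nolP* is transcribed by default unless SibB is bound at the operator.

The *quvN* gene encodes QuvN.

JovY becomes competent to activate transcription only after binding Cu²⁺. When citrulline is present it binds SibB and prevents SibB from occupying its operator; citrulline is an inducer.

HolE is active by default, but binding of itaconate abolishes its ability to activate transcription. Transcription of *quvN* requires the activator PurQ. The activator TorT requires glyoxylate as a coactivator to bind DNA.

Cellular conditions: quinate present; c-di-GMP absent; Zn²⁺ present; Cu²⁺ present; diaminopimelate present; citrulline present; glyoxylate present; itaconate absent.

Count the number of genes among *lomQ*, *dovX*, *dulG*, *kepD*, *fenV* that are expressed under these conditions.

5

Zn²⁺ is present, so BexF is inactive.
Citrulline is present, so SibB is inactive.
With no repressor bound, *nolP* is transcribed.
So NolP is produced and active.
No repressor is bound and NolP is active, so *lomQ* is transcribed.
→ *lomQ* is ON.
c-di-GMP is absent, so YilH is inactive.
With no repressor bound, *dovX* is transcribed.
→ *dovX* is ON.
Diaminopimelate is present, so MibG is active.
Cu²⁺ is present, so JovY is active.
No repressor is bound and MibG and JovY are active, so *dulG* is transcribed.
→ *dulG* is ON.
Glyoxylate is present, so TorT is active.
No repressor is bound and TorT is active, so *kepD* is transcribed.
→ *kepD* is ON.
Quinate is present, so PurQ is inactive.
Required activator PurQ is absent, so *quvN* is not transcribed.
So QuvN is not produced.
Itaconate is absent, so HolE is active.
No repressor is bound and HolE is active, so *fenV* is transcribed.
→ *fenV* is ON.
5 of the 5 genes are transcribed.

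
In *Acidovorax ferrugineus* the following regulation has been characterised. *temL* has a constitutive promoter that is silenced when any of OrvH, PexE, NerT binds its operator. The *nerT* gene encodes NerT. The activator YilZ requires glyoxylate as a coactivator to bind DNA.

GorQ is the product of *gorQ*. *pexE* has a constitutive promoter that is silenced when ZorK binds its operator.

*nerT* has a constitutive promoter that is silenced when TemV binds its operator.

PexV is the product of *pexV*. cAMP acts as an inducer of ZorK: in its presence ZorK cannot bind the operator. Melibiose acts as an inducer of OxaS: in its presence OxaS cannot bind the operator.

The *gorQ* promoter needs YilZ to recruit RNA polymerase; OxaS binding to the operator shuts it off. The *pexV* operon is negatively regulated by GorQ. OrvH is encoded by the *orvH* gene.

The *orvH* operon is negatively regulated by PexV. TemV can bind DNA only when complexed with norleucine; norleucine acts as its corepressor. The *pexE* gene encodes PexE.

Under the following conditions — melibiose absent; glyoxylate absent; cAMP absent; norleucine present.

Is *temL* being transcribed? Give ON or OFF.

ON

Glyoxylate is absent, so YilZ is inactive.
Melibiose is absent, so OxaS is active.
With repressor OxaS bound, *gorQ* is not transcribed.
So GorQ is not produced.
With no repressor bound, *pexV* is transcribed.
So PexV is produced and active.
With repressor PexV bound, *orvH* is not transcribed.
So OrvH is not produced.
cAMP is absent, so ZorK is active.
With repressor ZorK bound, *pexE* is not transcribed.
So PexE is not produced.
Norleucine is present, so TemV is active.
With repressor TemV bound, *nerT* is not transcribed.
So NerT is not produced.
With no repressor bound, *temL* is transcribed.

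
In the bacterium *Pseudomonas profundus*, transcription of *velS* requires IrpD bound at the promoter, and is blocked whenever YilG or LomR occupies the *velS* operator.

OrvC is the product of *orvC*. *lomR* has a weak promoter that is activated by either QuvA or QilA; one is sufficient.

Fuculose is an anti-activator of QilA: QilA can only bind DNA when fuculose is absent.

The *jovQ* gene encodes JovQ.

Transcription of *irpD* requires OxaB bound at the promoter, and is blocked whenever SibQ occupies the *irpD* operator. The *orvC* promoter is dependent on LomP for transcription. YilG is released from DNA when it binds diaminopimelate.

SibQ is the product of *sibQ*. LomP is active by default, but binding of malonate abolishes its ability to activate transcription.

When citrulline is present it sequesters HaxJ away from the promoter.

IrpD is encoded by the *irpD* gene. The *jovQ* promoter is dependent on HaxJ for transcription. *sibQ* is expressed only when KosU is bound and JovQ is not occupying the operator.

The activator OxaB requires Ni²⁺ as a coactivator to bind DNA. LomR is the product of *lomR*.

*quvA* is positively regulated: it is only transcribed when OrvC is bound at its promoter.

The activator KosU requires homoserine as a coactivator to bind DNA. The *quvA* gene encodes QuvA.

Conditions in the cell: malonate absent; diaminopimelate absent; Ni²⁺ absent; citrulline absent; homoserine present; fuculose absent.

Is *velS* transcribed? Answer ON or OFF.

OFF

Diaminopimelate is absent, so YilG is active.
Homoserine is present, so KosU is active.
Citrulline is absent, so HaxJ is active.
No repressor is bound and HaxJ is active, so *jovQ* is transcribed.
So JovQ is produced and active.
With repressor JovQ bound, *sibQ* is not transcribed.
So SibQ is not produced.
Ni²⁺ is absent, so OxaB is inactive.
Required activator OxaB is absent, so *irpD* is not transcribed.
So IrpD is not produced.
Malonate is absent, so LomP is active.
No repressor is bound and LomP is active, so *orvC* is transcribed.
So OrvC is produced and active.
No repressor is bound and OrvC is active, so *quvA* is transcribed.
So QuvA is produced and active.
Fuculose is absent, so QilA is active.
Activator QuvA is present, so *lomR* is transcribed.
So LomR is produced and active.
With repressor YilG bound, *velS* is not transcribed.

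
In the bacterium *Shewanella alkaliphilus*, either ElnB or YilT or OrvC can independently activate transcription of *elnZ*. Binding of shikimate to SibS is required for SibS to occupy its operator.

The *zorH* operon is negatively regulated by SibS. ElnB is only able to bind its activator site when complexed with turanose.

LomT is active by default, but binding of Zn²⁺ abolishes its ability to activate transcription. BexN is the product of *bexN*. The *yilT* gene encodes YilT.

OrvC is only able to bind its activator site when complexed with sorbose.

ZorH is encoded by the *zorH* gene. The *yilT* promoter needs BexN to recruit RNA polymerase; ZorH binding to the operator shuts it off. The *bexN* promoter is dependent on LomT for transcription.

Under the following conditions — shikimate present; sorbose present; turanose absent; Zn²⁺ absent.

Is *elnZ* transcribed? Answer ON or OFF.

ON

Turanose is absent, so ElnB is inactive.
Shikimate is present, so SibS is active.
With repressor SibS bound, *zorH* is not transcribed.
So ZorH is not produced.
Zn²⁺ is absent, so LomT is active.
No repressor is bound and LomT is active, so *bexN* is transcribed.
So BexN is produced and active.
No repressor is bound and BexN is active, so *yilT* is transcribed.
So YilT is produced and active.
Sorbose is present, so OrvC is active.
Activator YilT is present, so *elnZ* is transcribed.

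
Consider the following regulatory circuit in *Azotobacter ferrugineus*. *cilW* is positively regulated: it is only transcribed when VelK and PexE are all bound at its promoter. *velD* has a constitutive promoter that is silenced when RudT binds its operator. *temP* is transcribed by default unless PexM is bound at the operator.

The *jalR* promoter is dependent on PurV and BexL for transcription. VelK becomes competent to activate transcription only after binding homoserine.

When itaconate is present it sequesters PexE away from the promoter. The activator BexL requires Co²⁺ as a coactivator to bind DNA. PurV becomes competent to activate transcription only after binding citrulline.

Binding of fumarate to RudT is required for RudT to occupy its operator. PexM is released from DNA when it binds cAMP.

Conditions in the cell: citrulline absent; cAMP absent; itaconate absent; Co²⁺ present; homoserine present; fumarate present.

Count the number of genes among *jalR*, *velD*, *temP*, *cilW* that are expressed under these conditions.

1

Citrulline is absent, so PurV is inactive.
Co²⁺ is present, so BexL is active.
Required activator PurV is absent, so *jalR* is not transcribed.
→ *jalR* is OFF.
Fumarate is present, so RudT is active.
With repressor RudT bound, *velD* is not transcribed.
→ *velD* is OFF.
cAMP is absent, so PexM is active.
With repressor PexM bound, *temP* is not transcribed.
→ *temP* is OFF.
Homoserine is present, so VelK is active.
Itaconate is absent, so PexE is active.
No repressor is bound and VelK and PexE are active, so *cilW* is transcribed.
→ *cilW* is ON.
1 of the 4 genes is transcribed.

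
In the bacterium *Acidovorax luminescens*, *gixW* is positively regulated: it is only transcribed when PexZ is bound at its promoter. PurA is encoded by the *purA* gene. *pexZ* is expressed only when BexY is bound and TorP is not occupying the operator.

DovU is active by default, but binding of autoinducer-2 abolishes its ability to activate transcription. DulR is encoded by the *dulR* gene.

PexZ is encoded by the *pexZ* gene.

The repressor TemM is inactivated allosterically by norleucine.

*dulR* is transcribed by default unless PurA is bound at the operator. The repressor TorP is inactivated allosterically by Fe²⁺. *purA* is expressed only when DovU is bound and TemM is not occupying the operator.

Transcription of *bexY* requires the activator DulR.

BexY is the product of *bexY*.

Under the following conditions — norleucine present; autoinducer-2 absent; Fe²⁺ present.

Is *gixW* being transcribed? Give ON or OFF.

Norleucine is present, so TemM is inactive.
Autoinducer-2 is absent, so DovU is active.
No repressor is bound and DovU is active, so *purA* is transcribed.
So PurA is produced and active.
With repressor PurA bound, *dulR* is not transcribed.
So DulR is not produced.
Required activator DulR is absent, so *bexY* is not transcribed.
So BexY is not produced.
Fe²⁺ is present, so TorP is inactive.
Required activator BexY is absent, so *pexZ* is not transcribed.
So PexZ is not produced.
Required activator PexZ is absent, so *gixW* is not transcribed.

OFF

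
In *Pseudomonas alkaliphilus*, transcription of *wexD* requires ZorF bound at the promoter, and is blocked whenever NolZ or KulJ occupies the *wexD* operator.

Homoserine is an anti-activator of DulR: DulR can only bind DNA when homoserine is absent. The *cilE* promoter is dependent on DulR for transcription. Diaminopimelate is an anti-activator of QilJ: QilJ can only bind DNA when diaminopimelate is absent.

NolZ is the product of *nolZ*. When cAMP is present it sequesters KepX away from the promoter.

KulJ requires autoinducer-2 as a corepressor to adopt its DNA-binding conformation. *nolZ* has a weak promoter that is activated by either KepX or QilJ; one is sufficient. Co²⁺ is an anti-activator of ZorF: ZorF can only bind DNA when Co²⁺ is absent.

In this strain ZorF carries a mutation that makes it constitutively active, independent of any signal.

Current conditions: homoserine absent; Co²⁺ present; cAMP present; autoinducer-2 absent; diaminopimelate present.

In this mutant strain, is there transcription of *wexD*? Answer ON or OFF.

ON

cAMP is present, so KepX is inactive.
Diaminopimelate is present, so QilJ is inactive.
No activator is available at the *nolZ* promoter, so *nolZ* is not transcribed.
So NolZ is not produced.
Autoinducer-2 is absent, so KulJ is inactive.
ZorF is constitutively active in this strain.
No repressor is bound and ZorF is active, so *wexD* is transcribed.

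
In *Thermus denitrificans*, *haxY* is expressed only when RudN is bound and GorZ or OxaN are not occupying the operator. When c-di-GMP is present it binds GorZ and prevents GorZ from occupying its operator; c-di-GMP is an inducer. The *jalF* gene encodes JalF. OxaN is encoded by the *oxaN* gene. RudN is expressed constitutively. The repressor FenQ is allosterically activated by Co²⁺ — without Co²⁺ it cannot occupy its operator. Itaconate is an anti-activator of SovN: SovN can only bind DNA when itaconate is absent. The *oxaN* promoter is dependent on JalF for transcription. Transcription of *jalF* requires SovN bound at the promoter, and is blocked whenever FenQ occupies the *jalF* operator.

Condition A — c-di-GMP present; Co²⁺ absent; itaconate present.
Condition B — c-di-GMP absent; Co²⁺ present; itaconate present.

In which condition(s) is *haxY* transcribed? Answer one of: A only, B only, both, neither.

Condition A:
c-di-GMP is present, so GorZ is inactive.
RudN is produced constitutively and is active.
Co²⁺ is absent, so FenQ is inactive.
Itaconate is present, so SovN is inactive.
Required activator SovN is absent, so *jalF* is not transcribed.
So JalF is not produced.
Required activator JalF is absent, so *oxaN* is not transcribed.
So OxaN is not produced.
No repressor is bound and RudN is active, so *haxY* is transcribed.
→ *haxY* is ON in A.
Condition B:
c-di-GMP is absent, so GorZ is active.
RudN is produced constitutively and is active.
Co²⁺ is present, so FenQ is active.
Itaconate is present, so SovN is inactive.
With repressor FenQ bound, *jalF* is not transcribed.
So JalF is not produced.
Required activator JalF is absent, so *oxaN* is not transcribed.
So OxaN is not produced.
With repressor GorZ bound, *haxY* is not transcribed.
→ *haxY* is OFF in B.

A only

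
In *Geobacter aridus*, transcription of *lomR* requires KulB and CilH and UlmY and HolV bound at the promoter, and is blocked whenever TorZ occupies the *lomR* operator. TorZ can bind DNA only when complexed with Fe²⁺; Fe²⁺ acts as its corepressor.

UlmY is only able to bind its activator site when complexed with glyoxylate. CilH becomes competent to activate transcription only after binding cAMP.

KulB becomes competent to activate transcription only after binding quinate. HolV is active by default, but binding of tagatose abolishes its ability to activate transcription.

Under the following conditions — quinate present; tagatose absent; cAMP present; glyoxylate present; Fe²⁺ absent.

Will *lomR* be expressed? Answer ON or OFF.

Quinate is present, so KulB is active.
cAMP is present, so CilH is active.
Glyoxylate is present, so UlmY is active.
Tagatose is absent, so HolV is active.
Fe²⁺ is absent, so TorZ is inactive.
No repressor is bound and KulB and CilH and UlmY and HolV are active, so *lomR* is transcribed.

ON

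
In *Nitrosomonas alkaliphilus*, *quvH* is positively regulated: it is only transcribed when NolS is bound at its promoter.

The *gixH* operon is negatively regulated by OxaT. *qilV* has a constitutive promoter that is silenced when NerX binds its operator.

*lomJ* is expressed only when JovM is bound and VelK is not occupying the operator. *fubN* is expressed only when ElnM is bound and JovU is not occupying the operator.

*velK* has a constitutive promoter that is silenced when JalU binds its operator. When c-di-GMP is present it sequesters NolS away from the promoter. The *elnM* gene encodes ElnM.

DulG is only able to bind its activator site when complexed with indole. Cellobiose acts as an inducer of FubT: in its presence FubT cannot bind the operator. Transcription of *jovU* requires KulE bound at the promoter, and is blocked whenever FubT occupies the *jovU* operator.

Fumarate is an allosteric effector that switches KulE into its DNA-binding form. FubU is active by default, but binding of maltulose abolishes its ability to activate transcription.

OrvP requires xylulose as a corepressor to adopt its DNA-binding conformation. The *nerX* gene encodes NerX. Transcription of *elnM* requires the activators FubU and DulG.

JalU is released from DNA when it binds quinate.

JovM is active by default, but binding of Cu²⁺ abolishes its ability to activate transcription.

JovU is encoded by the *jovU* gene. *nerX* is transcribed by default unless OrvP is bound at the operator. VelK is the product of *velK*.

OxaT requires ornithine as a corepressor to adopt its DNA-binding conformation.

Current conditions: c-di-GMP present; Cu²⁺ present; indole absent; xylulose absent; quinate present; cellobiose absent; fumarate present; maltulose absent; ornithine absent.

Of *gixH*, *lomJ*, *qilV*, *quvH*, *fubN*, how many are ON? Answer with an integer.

Ornithine is absent, so OxaT is inactive.
With no repressor bound, *gixH* is transcribed.
→ *gixH* is ON.
Cu²⁺ is present, so JovM is inactive.
Quinate is present, so JalU is inactive.
With no repressor bound, *velK* is transcribed.
So VelK is produced and active.
With repressor VelK bound, *lomJ* is not transcribed.
→ *lomJ* is OFF.
Xylulose is absent, so OrvP is inactive.
With no repressor bound, *nerX* is transcribed.
So NerX is produced and active.
With repressor NerX bound, *qilV* is not transcribed.
→ *qilV* is OFF.
c-di-GMP is present, so NolS is inactive.
Required activator NolS is absent, so *quvH* is not transcribed.
→ *quvH* is OFF.
Fumarate is present, so KulE is active.
Cellobiose is absent, so FubT is active.
With repressor FubT bound, *jovU* is not transcribed.
So JovU is not produced.
Maltulose is absent, so FubU is active.
Indole is absent, so DulG is inactive.
Required activator DulG is absent, so *elnM* is not transcribed.
So ElnM is not produced.
Required activator ElnM is absent, so *fubN* is not transcribed.
→ *fubN* is OFF.
1 of the 5 genes is transcribed.

1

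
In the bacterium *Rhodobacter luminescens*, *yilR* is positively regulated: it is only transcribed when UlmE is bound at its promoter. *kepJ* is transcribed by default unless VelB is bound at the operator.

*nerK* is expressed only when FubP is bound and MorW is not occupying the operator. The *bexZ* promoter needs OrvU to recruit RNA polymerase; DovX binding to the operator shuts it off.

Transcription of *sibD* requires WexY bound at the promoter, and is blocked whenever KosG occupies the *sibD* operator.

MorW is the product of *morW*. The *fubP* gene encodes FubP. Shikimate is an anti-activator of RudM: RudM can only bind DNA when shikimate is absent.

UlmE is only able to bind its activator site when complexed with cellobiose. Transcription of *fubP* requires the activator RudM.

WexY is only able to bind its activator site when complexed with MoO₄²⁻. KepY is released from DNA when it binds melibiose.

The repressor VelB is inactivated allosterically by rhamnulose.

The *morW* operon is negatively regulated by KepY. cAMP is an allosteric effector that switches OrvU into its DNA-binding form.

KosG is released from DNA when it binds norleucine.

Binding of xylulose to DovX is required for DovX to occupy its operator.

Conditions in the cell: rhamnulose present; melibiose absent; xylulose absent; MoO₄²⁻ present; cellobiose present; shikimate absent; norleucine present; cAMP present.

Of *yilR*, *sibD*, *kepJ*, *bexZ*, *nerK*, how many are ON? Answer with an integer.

Cellobiose is present, so UlmE is active.
No repressor is bound and UlmE is active, so *yilR* is transcribed.
→ *yilR* is ON.
MoO₄²⁻ is present, so WexY is active.
Norleucine is present, so KosG is inactive.
No repressor is bound and WexY is active, so *sibD* is transcribed.
→ *sibD* is ON.
Rhamnulose is present, so VelB is inactive.
With no repressor bound, *kepJ* is transcribed.
→ *kepJ* is ON.
Xylulose is absent, so DovX is inactive.
cAMP is present, so OrvU is active.
No repressor is bound and OrvU is active, so *bexZ* is transcribed.
→ *bexZ* is ON.
Melibiose is absent, so KepY is active.
With repressor KepY bound, *morW* is not transcribed.
So MorW is not produced.
Shikimate is absent, so RudM is active.
No repressor is bound and RudM is active, so *fubP* is transcribed.
So FubP is produced and active.
No repressor is bound and FubP is active, so *nerK* is transcribed.
→ *nerK* is ON.
5 of the 5 genes are transcribed.

5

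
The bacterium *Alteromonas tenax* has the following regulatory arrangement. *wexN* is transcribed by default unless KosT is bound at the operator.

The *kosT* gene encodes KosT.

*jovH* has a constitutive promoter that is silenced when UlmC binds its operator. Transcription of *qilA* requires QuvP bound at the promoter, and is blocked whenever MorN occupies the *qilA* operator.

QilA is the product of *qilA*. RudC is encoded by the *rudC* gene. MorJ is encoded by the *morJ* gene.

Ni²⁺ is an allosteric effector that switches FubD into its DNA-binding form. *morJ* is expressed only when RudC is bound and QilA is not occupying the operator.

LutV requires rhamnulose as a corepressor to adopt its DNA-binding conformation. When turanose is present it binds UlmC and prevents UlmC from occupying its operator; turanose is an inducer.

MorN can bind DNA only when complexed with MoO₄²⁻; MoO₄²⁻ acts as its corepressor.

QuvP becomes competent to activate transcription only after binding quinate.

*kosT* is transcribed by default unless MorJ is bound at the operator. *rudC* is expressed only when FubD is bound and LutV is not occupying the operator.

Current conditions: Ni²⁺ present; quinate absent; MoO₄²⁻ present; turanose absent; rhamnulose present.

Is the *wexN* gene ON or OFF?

Ni²⁺ is present, so FubD is active.
Rhamnulose is present, so LutV is active.
With repressor LutV bound, *rudC* is not transcribed.
So RudC is not produced.
MoO₄²⁻ is present, so MorN is active.
Quinate is absent, so QuvP is inactive.
With repressor MorN bound, *qilA* is not transcribed.
So QilA is not produced.
Required activator RudC is absent, so *morJ* is not transcribed.
So MorJ is not produced.
With no repressor bound, *kosT* is transcribed.
So KosT is produced and active.
With repressor KosT bound, *wexN* is not transcribed.

OFF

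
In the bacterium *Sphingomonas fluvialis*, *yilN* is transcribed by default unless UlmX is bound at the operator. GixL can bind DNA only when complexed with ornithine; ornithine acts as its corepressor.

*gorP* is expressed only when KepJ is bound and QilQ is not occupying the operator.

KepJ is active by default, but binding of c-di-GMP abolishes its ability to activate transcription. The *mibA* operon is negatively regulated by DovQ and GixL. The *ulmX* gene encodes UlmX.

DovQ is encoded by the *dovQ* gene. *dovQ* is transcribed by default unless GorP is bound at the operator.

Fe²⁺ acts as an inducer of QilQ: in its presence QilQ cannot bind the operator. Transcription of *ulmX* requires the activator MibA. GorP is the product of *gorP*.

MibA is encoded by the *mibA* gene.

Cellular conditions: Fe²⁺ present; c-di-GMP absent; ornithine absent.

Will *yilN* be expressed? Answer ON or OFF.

Fe²⁺ is present, so QilQ is inactive.
c-di-GMP is absent, so KepJ is active.
No repressor is bound and KepJ is active, so *gorP* is transcribed.
So GorP is produced and active.
With repressor GorP bound, *dovQ* is not transcribed.
So DovQ is not produced.
Ornithine is absent, so GixL is inactive.
With no repressor bound, *mibA* is transcribed.
So MibA is produced and active.
No repressor is bound and MibA is active, so *ulmX* is transcribed.
So UlmX is produced and active.
With repressor UlmX bound, *yilN* is not transcribed.

OFF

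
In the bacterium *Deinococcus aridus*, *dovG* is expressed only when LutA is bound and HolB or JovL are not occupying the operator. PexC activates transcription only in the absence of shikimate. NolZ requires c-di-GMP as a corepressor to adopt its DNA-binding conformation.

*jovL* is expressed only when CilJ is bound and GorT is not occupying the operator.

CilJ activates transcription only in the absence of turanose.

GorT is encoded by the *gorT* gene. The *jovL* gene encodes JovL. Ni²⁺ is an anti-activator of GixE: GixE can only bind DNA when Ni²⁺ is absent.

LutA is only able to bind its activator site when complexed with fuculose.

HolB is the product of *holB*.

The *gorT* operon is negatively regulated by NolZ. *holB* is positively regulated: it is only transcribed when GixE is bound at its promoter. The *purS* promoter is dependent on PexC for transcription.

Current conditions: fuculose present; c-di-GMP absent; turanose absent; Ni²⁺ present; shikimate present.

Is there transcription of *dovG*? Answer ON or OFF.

Ni²⁺ is present, so GixE is inactive.
Required activator GixE is absent, so *holB* is not transcribed.
So HolB is not produced.
c-di-GMP is absent, so NolZ is inactive.
With no repressor bound, *gorT* is transcribed.
So GorT is produced and active.
Turanose is absent, so CilJ is active.
With repressor GorT bound, *jovL* is not transcribed.
So JovL is not produced.
Fuculose is present, so LutA is active.
No repressor is bound and LutA is active, so *dovG* is transcribed.

ON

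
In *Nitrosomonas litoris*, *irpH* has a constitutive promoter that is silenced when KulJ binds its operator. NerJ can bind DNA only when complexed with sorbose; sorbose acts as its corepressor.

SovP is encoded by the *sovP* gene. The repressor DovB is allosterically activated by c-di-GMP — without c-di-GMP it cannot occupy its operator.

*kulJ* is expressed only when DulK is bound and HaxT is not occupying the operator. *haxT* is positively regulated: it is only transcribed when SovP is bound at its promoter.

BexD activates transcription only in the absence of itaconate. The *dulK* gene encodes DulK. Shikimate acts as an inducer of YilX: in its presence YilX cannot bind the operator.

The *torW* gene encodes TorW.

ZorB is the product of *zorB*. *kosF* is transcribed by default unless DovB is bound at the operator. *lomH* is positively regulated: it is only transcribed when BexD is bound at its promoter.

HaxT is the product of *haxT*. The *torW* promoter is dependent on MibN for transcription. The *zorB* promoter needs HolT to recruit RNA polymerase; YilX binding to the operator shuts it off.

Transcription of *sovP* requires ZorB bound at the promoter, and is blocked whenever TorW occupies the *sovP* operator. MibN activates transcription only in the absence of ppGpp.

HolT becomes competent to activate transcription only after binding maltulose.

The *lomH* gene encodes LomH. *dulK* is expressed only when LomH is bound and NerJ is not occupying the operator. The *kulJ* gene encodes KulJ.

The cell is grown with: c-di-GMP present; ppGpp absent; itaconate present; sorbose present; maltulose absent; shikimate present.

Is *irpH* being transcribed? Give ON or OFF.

ON

Shikimate is present, so YilX is inactive.
Maltulose is absent, so HolT is inactive.
Required activator HolT is absent, so *zorB* is not transcribed.
So ZorB is not produced.
ppGpp is absent, so MibN is active.
No repressor is bound and MibN is active, so *torW* is transcribed.
So TorW is produced and active.
With repressor TorW bound, *sovP* is not transcribed.
So SovP is not produced.
Required activator SovP is absent, so *haxT* is not transcribed.
So HaxT is not produced.
Sorbose is present, so NerJ is active.
Itaconate is present, so BexD is inactive.
Required activator BexD is absent, so *lomH* is not transcribed.
So LomH is not produced.
With repressor NerJ bound, *dulK* is not transcribed.
So DulK is not produced.
Required activator DulK is absent, so *kulJ* is not transcribed.
So KulJ is not produced.
With no repressor bound, *irpH* is transcribed.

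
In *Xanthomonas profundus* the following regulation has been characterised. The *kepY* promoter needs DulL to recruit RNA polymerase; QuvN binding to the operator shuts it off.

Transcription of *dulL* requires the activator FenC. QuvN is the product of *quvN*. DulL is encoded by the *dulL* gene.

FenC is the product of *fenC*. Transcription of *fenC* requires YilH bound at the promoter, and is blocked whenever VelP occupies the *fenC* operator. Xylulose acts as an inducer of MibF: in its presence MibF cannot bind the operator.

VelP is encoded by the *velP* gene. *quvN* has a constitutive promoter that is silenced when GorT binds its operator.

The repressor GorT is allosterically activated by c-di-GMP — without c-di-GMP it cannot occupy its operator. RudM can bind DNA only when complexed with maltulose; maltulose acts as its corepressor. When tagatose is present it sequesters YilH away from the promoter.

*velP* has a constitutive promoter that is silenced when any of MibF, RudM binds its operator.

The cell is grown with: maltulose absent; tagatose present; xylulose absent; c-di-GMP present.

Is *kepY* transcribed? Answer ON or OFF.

Xylulose is absent, so MibF is active.
Maltulose is absent, so RudM is inactive.
With repressor MibF bound, *velP* is not transcribed.
So VelP is not produced.
Tagatose is present, so YilH is inactive.
Required activator YilH is absent, so *fenC* is not transcribed.
So FenC is not produced.
Required activator FenC is absent, so *dulL* is not transcribed.
So DulL is not produced.
c-di-GMP is present, so GorT is active.
With repressor GorT bound, *quvN* is not transcribed.
So QuvN is not produced.
Required activator DulL is absent, so *kepY* is not transcribed.

OFF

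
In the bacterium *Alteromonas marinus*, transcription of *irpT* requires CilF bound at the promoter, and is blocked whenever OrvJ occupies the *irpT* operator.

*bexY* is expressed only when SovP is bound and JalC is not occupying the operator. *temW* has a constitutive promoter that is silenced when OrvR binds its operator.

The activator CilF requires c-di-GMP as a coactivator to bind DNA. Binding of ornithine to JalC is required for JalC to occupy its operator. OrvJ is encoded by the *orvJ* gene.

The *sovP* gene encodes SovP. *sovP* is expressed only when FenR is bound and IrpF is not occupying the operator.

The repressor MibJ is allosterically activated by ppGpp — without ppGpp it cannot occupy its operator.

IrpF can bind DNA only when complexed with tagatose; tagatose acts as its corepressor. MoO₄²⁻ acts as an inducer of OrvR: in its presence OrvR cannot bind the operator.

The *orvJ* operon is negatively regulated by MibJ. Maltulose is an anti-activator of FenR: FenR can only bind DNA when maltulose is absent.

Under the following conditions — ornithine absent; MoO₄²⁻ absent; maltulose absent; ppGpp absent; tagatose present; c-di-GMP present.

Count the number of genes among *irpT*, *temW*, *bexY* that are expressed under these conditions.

c-di-GMP is present, so CilF is active.
ppGpp is absent, so MibJ is inactive.
With no repressor bound, *orvJ* is transcribed.
So OrvJ is produced and active.
With repressor OrvJ bound, *irpT* is not transcribed.
→ *irpT* is OFF.
MoO₄²⁻ is absent, so OrvR is active.
With repressor OrvR bound, *temW* is not transcribed.
→ *temW* is OFF.
Maltulose is absent, so FenR is active.
Tagatose is present, so IrpF is active.
With repressor IrpF bound, *sovP* is not transcribed.
So SovP is not produced.
Ornithine is absent, so JalC is inactive.
Required activator SovP is absent, so *bexY* is not transcribed.
→ *bexY* is OFF.
0 of the 3 genes are transcribed.

0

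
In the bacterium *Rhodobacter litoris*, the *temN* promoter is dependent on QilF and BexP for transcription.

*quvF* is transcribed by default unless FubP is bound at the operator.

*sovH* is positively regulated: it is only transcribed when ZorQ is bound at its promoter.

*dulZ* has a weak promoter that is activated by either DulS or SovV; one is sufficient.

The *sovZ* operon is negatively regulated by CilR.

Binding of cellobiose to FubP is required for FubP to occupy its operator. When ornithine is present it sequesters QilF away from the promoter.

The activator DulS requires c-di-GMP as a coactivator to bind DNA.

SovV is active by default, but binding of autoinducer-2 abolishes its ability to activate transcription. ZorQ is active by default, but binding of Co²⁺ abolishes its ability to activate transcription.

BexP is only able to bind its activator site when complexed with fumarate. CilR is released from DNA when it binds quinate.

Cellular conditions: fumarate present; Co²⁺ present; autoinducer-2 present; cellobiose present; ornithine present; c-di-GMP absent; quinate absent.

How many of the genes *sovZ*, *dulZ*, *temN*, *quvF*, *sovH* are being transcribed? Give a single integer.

0

Quinate is absent, so CilR is active.
With repressor CilR bound, *sovZ* is not transcribed.
→ *sovZ* is OFF.
c-di-GMP is absent, so DulS is inactive.
Autoinducer-2 is present, so SovV is inactive.
No activator is available at the *dulZ* promoter, so *dulZ* is not transcribed.
→ *dulZ* is OFF.
Ornithine is present, so QilF is inactive.
Fumarate is present, so BexP is active.
Required activator QilF is absent, so *temN* is not transcribed.
→ *temN* is OFF.
Cellobiose is present, so FubP is active.
With repressor FubP bound, *quvF* is not transcribed.
→ *quvF* is OFF.
Co²⁺ is present, so ZorQ is inactive.
Required activator ZorQ is absent, so *sovH* is not transcribed.
→ *sovH* is OFF.
0 of the 5 genes are transcribed.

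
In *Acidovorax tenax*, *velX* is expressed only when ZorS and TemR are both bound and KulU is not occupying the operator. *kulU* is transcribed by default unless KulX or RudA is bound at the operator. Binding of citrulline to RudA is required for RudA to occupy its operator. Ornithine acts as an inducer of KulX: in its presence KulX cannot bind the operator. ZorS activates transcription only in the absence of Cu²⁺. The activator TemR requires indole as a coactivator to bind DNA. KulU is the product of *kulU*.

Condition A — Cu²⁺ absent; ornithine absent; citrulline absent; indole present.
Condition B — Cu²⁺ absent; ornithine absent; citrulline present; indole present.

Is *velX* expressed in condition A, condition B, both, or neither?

both

Condition A:
Cu²⁺ is absent, so ZorS is active.
Ornithine is absent, so KulX is active.
Citrulline is absent, so RudA is inactive.
With repressor KulX bound, *kulU* is not transcribed.
So KulU is not produced.
Indole is present, so TemR is active.
No repressor is bound and ZorS and TemR are active, so *velX* is transcribed.
→ *velX* is ON in A.
Condition B:
Cu²⁺ is absent, so ZorS is active.
Ornithine is absent, so KulX is active.
Citrulline is present, so RudA is active.
With repressor KulX bound, *kulU* is not transcribed.
So KulU is not produced.
Indole is present, so TemR is active.
No repressor is bound and ZorS and TemR are active, so *velX* is transcribed.
→ *velX* is ON in B.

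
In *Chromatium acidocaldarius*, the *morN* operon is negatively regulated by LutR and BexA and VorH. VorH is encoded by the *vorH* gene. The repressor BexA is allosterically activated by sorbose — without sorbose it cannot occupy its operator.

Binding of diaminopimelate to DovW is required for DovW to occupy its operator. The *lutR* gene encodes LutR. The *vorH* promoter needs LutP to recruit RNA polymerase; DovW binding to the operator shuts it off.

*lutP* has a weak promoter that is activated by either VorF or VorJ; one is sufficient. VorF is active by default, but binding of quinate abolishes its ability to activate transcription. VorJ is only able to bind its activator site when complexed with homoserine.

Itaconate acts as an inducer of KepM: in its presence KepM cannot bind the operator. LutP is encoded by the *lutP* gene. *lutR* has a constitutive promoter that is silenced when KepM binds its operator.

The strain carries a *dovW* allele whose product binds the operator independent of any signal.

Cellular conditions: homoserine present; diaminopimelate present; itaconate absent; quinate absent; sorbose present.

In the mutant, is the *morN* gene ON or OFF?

Itaconate is absent, so KepM is active.
With repressor KepM bound, *lutR* is not transcribed.
So LutR is not produced.
Sorbose is present, so BexA is active.
DovW is constitutively active in this strain.
Quinate is absent, so VorF is active.
Homoserine is present, so VorJ is active.
Activator VorF is present, so *lutP* is transcribed.
So LutP is produced and active.
With repressor DovW bound, *vorH* is not transcribed.
So VorH is not produced.
With repressor BexA bound, *morN* is not transcribed.

OFF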